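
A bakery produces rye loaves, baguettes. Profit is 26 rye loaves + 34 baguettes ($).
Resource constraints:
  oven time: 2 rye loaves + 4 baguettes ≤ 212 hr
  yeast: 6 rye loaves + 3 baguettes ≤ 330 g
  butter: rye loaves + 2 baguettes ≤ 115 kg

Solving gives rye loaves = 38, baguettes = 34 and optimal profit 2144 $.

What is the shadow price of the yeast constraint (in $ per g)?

2

At the optimum: oven time uses 212 of 212 (binding); yeast uses 330 of 330 (binding); butter uses 106 of 115 (slack = 9).
By complementary slackness, y = 0 for the non-binding constraint.
Dual feasibility on the basic columns requires 2·y_oven time + 6·y_yeast = 26, 4·y_oven time + 3·y_yeast = 34.
Solving: y_oven time = 7, y_yeast = 2.
Shadow price of yeast = 2.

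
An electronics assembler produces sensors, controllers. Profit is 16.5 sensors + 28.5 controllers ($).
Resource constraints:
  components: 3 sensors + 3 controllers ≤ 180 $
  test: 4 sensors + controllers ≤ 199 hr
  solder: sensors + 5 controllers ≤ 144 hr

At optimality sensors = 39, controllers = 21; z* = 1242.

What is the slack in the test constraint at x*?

22

test used = 4·39 + 1·21 = 177; slack = 199 − 177 = 22.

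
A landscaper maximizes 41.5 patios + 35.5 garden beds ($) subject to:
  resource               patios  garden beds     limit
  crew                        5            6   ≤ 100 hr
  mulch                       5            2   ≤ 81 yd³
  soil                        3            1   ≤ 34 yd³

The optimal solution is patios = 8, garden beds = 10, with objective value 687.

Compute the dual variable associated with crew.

5

At the optimum: crew uses 100 of 100 (binding); mulch uses 60 of 81 (slack = 21); soil uses 34 of 34 (binding).
Since mulch is not tight, its dual is 0.
Dual feasibility on the basic columns requires 5·y_crew + 3·y_soil = 41.5, 6·y_crew + 1·y_soil = 35.5.
→ y_crew = 5 and y_soil = 5.5.
Shadow price of crew = 5.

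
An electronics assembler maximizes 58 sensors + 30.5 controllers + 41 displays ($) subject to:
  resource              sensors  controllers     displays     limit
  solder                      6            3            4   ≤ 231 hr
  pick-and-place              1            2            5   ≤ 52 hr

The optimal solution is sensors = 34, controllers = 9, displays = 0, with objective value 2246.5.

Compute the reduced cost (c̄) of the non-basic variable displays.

Both solder and pick-and-place are binding at x*.
The binding rows give the dual system: 6·y_solder + 1·y_pick-and-place = 58 and 3·y_solder + 2·y_pick-and-place = 30.5.
→ y_solder = 9.5 and y_pick-and-place = 1.
Reduced cost of displays: c₃ − yᵀa₃ = 41 − (9.5·4 + 1·5) = 41 − 43 = -2.

-2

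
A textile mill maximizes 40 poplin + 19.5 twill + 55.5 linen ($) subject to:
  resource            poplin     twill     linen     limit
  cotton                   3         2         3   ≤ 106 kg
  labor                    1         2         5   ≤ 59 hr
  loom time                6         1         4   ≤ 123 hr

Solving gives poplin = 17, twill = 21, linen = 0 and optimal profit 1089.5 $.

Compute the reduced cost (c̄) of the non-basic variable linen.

-1.5

Check each constraint at x*: cotton 93/106 (slack 13); labor 59/59 (tight); loom time 123/123 (tight).
By complementary slackness, y = 0 for the non-binding constraint.
The binding rows give the dual system: 1·y_labor + 6·y_loom time = 40 and 2·y_labor + 1·y_loom time = 19.5.
Solving: y_labor = 7, y_loom time = 5.5.
Reduced cost of linen: c₃ − yᵀa₃ = 55.5 − (7·5 + 5.5·4) = 55.5 − 57 = -1.5.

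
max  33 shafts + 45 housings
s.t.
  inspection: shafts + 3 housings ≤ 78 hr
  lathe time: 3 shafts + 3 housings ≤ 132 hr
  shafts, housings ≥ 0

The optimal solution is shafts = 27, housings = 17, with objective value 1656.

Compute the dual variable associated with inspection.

Both inspection and lathe time are binding at x*.
Dual feasibility on the basic columns requires 1·y_inspection + 3·y_lathe time = 33, 3·y_inspection + 3·y_lathe time = 45.
Solving: y_inspection = 6, y_lathe time = 9.
Shadow price of inspection = 6.

6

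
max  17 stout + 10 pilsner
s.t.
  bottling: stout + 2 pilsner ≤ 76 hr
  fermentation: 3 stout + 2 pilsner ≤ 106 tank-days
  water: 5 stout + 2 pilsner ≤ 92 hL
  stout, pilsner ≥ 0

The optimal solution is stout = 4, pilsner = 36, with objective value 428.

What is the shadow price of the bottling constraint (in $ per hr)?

2

Check each constraint at x*: bottling 76/76 (tight); fermentation 84/106 (slack 22); water 92/92 (tight).
Since fermentation is not tight, its dual is 0.
Dual feasibility on the basic columns requires 1·y_bottling + 5·y_water = 17, 2·y_bottling + 2·y_water = 10.
Solving: y_bottling = 2, y_water = 3.
Shadow price of bottling = 2.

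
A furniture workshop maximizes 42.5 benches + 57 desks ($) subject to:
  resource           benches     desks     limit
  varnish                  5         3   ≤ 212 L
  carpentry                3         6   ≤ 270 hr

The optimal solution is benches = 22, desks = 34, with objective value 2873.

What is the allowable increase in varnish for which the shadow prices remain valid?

Binding constraints: varnish, carpentry. The basis is B = [[5,3],[3,6]] with det 21.
Per unit increase in varnish, x* moves by d = (0.2857, -0.1429).
The basis stays optimal until desks reaches 0; allowable increase = 238 L.

238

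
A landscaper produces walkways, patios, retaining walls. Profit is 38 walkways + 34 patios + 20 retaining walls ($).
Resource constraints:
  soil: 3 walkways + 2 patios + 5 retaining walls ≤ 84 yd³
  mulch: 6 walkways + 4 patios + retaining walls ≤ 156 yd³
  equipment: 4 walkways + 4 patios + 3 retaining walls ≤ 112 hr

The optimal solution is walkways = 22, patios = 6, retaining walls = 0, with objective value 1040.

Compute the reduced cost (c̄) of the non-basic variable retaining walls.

At the optimum: soil uses 78 of 84 (slack = 6); mulch uses 156 of 156 (binding); equipment uses 112 of 112 (binding).
Slack constraints have shadow price 0 (complementary slackness).
Dual feasibility on the basic columns requires 6·y_mulch + 4·y_equipment = 38, 4·y_mulch + 4·y_equipment = 34.
Solving: y_mulch = 2, y_equipment = 6.5.
Reduced cost of retaining walls: c₃ − yᵀa₃ = 20 − (2·1 + 6.5·3) = 20 − 21.5 = -1.5.

-1.5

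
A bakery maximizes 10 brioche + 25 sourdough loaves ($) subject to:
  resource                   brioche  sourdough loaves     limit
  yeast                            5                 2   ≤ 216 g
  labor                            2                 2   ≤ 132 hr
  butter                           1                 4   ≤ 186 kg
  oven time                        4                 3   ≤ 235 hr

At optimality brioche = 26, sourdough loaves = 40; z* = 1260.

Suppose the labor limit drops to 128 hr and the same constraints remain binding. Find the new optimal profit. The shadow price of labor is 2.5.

1250

Δb = -4, so new z* = 1260 + (2.5)·(-4) = 1260 − 10 = 1250.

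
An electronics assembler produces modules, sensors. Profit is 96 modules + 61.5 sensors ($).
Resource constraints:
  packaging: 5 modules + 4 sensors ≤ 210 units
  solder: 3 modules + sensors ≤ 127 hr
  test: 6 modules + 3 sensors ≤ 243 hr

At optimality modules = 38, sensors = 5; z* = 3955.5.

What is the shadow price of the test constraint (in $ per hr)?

At the optimum: packaging uses 210 of 210 (binding); solder uses 119 of 127 (slack = 8); test uses 243 of 243 (binding).
By complementary slackness, y = 0 for the non-binding constraint.
Dual feasibility on the basic columns requires 5·y_packaging + 6·y_test = 96, 4·y_packaging + 3·y_test = 61.5.
This yields shadow prices y_packaging = 9, y_test = 8.5.
Shadow price of test = 8.5.

8.5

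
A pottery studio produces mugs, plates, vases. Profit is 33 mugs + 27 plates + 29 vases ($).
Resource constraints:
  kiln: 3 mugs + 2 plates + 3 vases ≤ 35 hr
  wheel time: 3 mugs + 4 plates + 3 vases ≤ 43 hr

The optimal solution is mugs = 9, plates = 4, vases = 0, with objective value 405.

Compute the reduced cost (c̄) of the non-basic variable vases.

Both kiln and wheel time are binding at x*.
Dual feasibility on the basic columns requires 3·y_kiln + 3·y_wheel time = 33, 2·y_kiln + 4·y_wheel time = 27.
Solving: y_kiln = 8.5, y_wheel time = 2.5.
Reduced cost of vases: c₃ − yᵀa₃ = 29 − (8.5·3 + 2.5·3) = 29 − 33 = -4.

-4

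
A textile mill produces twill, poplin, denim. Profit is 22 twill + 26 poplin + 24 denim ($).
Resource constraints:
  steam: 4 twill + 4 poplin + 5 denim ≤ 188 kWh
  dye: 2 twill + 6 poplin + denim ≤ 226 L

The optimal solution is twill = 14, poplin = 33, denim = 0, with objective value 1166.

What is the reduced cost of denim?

-2

Check each constraint at x*: steam 188/188 (tight); dye 226/226 (tight).
The binding rows give the dual system: 4·y_steam + 2·y_dye = 22 and 4·y_steam + 6·y_dye = 26.
Solving: y_steam = 5, y_dye = 1.
Reduced cost of denim: c₃ − yᵀa₃ = 24 − (5·5 + 1·1) = 24 − 26 = -2.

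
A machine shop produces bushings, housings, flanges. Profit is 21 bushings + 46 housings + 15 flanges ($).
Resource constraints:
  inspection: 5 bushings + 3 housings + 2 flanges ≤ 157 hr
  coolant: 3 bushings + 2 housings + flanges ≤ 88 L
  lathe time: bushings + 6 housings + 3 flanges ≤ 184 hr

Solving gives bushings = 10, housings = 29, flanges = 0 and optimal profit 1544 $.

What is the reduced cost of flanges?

At the optimum: inspection uses 137 of 157 (slack = 20); coolant uses 88 of 88 (binding); lathe time uses 184 of 184 (binding).
Slack constraints have shadow price 0 (complementary slackness).
Dual feasibility on the basic columns requires 3·y_coolant + 1·y_lathe time = 21, 2·y_coolant + 6·y_lathe time = 46.
Solving: y_coolant = 5, y_lathe time = 6.
Reduced cost of flanges: c₃ − yᵀa₃ = 15 − (5·1 + 6·3) = 15 − 23 = -8.

-8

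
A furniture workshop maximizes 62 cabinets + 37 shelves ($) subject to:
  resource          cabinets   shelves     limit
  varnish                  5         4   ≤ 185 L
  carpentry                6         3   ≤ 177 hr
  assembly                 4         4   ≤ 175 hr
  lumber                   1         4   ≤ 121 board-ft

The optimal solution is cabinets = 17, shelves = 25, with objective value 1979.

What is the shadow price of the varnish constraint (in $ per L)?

Binding: varnish and carpentry. Non-binding: assembly (7 unused), lumber (4 unused).
Since assembly, lumber are not tight, their duals are 0.
From A_Bᵀ y = c: 5·y_varnish + 6·y_carpentry = 62; 4·y_varnish + 3·y_carpentry = 37.
This yields shadow prices y_varnish = 4, y_carpentry = 7.
Shadow price of varnish = 4.

4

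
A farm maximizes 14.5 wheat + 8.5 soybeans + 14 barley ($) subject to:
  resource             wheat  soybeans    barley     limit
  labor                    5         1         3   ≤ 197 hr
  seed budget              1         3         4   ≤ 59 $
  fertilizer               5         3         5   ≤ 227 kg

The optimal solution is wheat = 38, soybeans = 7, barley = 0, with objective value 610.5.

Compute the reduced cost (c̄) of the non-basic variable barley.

At the optimum: labor uses 197 of 197 (binding); seed budget uses 59 of 59 (binding); fertilizer uses 211 of 227 (slack = 16).
Since fertilizer is not tight, its dual is 0.
From A_Bᵀ y = c: 5·y_labor + 1·y_seed budget = 14.5; 1·y_labor + 3·y_seed budget = 8.5.
→ y_labor = 2.5 and y_seed budget = 2.
Reduced cost of barley: c₃ − yᵀa₃ = 14 − (2.5·3 + 2·4) = 14 − 15.5 = -1.5.

-1.5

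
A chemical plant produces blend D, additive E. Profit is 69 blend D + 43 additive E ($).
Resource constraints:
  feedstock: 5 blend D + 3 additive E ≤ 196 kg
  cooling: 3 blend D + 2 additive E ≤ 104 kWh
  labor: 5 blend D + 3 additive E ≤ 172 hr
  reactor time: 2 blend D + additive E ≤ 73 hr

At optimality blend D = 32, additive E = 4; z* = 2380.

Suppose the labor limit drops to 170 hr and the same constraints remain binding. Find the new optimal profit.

At the optimum: feedstock uses 172 of 196 (slack = 24); cooling uses 104 of 104 (binding); labor uses 172 of 172 (binding); reactor time uses 68 of 73 (slack = 5).
Since feedstock, reactor time are not tight, their duals are 0.
From A_Bᵀ y = c: 3·y_cooling + 5·y_labor = 69; 2·y_cooling + 3·y_labor = 43.
→ y_cooling = 8 and y_labor = 9.
Δz = y_labor·Δb = 9 × (-2) = -18, so new z* = 2380 − 18 = 2362.

2362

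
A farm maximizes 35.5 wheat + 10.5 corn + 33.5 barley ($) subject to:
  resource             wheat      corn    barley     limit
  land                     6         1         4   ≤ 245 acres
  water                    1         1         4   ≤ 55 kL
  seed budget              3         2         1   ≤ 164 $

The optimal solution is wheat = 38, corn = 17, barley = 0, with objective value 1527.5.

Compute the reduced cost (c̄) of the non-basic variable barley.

-8.5

Check each constraint at x*: land 245/245 (tight); water 55/55 (tight); seed budget 148/164 (slack 16).
By complementary slackness, y = 0 for the non-binding constraint.
The binding rows give the dual system: 6·y_land + 1·y_water = 35.5 and 1·y_land + 1·y_water = 10.5.
This yields shadow prices y_land = 5, y_water = 5.5.
Reduced cost of barley: c₃ − yᵀa₃ = 33.5 − (5·4 + 5.5·4) = 33.5 − 42 = -8.5.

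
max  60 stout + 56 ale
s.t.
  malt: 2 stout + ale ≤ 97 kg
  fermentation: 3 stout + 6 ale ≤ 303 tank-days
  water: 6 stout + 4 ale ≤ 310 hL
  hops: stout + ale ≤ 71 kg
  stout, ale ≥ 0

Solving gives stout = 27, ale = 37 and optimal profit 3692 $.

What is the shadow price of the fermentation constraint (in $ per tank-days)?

Binding: fermentation and water. Non-binding: malt (6 unused), hops (7 unused).
Slack constraints have shadow price 0 (complementary slackness).
The binding rows give the dual system: 3·y_fermentation + 6·y_water = 60 and 6·y_fermentation + 4·y_water = 56.
→ y_fermentation = 4 and y_water = 8.
Shadow price of fermentation = 4.

4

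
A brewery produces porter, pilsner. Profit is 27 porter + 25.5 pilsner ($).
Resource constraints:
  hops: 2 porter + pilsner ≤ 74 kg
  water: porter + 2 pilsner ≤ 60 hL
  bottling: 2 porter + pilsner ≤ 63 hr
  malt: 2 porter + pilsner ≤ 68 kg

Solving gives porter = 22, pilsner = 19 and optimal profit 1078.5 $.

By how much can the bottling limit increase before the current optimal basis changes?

Binding constraints: water, bottling. The basis is B = [[1,2],[2,1]] with det -3.
Per unit increase in bottling, x* moves by d = (0.6667, -0.3333).
The basis stays optimal until malt becomes binding; allowable increase = 5 hr.

5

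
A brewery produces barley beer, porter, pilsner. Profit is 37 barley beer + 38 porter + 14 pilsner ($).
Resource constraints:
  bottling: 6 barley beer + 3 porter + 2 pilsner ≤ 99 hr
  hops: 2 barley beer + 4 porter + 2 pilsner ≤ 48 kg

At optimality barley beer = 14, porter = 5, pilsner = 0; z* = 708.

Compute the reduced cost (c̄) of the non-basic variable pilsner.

At the optimum: bottling uses 99 of 99 (binding); hops uses 48 of 48 (binding).
Dual feasibility on the basic columns requires 6·y_bottling + 2·y_hops = 37, 3·y_bottling + 4·y_hops = 38.
Solving: y_bottling = 4, y_hops = 6.5.
Reduced cost of pilsner: c₃ − yᵀa₃ = 14 − (4·2 + 6.5·2) = 14 − 21 = -7.

-7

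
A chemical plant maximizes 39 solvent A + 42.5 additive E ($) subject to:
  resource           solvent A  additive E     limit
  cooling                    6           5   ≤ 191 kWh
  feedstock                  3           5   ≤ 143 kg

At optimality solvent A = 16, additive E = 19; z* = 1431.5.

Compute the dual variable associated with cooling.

At the optimum: cooling uses 191 of 191 (binding); feedstock uses 143 of 143 (binding).
From A_Bᵀ y = c: 6·y_cooling + 3·y_feedstock = 39; 5·y_cooling + 5·y_feedstock = 42.5.
Solving: y_cooling = 4.5, y_feedstock = 4.
Shadow price of cooling = 4.5.

4.5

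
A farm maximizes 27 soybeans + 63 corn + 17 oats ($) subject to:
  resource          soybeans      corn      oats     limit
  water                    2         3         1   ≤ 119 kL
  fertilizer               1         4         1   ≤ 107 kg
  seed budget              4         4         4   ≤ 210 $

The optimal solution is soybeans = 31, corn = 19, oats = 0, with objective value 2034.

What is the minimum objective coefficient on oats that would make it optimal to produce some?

18

Check each constraint at x*: water 119/119 (tight); fertilizer 107/107 (tight); seed budget 200/210 (slack 10).
Slack constraints have shadow price 0 (complementary slackness).
Dual feasibility on the basic columns requires 2·y_water + 1·y_fertilizer = 27, 3·y_water + 4·y_fertilizer = 63.
→ y_water = 9 and y_fertilizer = 9.
oats enters the basis when its profit ≥ yᵀa₃ = 9·1 + 9·1 = 18.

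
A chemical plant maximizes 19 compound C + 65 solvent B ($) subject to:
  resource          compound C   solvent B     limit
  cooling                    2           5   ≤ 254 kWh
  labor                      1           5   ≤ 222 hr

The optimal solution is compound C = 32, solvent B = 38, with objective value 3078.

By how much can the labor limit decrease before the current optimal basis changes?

Binding constraints: cooling, labor. The basis is B = [[2,5],[1,5]] with det 5.
Per unit decrease in labor, x* moves by d = (1, -0.4).
The basis stays optimal until solvent B reaches 0; allowable decrease = 95 hr.

95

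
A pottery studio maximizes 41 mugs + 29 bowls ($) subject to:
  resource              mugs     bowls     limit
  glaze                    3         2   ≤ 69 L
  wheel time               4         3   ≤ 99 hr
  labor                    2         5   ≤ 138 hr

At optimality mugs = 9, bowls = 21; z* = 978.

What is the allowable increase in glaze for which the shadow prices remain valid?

5.25

Binding constraints: glaze, wheel time. The basis is B = [[3,2],[4,3]] with det 1.
Per unit increase in glaze, x* moves by d = (3, -4).
The basis stays optimal until bowls reaches 0; allowable increase = 5.25 L.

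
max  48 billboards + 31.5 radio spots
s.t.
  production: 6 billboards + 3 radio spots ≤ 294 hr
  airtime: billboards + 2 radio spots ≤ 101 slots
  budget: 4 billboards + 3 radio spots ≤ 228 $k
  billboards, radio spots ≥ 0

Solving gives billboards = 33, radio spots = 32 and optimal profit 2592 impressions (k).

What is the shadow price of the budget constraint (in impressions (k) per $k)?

Binding: production and budget. Non-binding: airtime (4 unused).
By complementary slackness, y = 0 for the non-binding constraint.
Dual feasibility on the basic columns requires 6·y_production + 4·y_budget = 48, 3·y_production + 3·y_budget = 31.5.
Solving: y_production = 3, y_budget = 7.5.
Shadow price of budget = 7.5.

7.5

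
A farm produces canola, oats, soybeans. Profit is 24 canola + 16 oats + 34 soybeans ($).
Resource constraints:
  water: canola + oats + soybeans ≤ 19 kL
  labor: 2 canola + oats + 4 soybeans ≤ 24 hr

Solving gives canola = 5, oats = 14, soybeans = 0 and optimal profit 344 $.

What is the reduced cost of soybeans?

Check each constraint at x*: water 19/19 (tight); labor 24/24 (tight).
Dual feasibility on the basic columns requires 1·y_water + 2·y_labor = 24, 1·y_water + 1·y_labor = 16.
→ y_water = 8 and y_labor = 8.
Reduced cost of soybeans: c₃ − yᵀa₃ = 34 − (8·1 + 8·4) = 34 − 40 = -6.

-6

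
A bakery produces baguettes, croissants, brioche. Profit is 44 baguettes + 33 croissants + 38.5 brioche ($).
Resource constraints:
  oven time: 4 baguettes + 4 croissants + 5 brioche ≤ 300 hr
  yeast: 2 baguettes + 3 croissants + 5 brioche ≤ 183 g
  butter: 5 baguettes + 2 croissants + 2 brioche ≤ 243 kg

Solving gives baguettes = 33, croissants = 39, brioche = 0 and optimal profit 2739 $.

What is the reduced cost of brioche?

At the optimum: oven time uses 288 of 300 (slack = 12); yeast uses 183 of 183 (binding); butter uses 243 of 243 (binding).
Slack constraints have shadow price 0 (complementary slackness).
The binding rows give the dual system: 2·y_yeast + 5·y_butter = 44 and 3·y_yeast + 2·y_butter = 33.
This yields shadow prices y_yeast = 7, y_butter = 6.
Reduced cost of brioche: c₃ − yᵀa₃ = 38.5 − (7·5 + 6·2) = 38.5 − 47 = -8.5.

-8.5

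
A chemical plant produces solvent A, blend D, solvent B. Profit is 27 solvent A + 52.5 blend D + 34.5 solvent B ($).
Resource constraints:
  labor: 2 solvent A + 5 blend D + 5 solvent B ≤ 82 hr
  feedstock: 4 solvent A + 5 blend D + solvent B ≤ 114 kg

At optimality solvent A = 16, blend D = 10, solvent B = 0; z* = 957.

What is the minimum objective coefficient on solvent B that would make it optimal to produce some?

40.5

Both labor and feedstock are binding at x*.
The binding rows give the dual system: 2·y_labor + 4·y_feedstock = 27 and 5·y_labor + 5·y_feedstock = 52.5.
Solving: y_labor = 7.5, y_feedstock = 3.
solvent B enters the basis when its profit ≥ yᵀa₃ = 7.5·5 + 3·1 = 40.5.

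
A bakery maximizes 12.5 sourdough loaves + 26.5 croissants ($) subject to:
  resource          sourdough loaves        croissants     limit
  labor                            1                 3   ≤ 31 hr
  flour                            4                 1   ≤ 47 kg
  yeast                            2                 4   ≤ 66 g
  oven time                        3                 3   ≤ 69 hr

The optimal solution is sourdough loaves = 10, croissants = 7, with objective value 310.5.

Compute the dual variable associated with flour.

Check each constraint at x*: labor 31/31 (tight); flour 47/47 (tight); yeast 48/66 (slack 18); oven time 51/69 (slack 18).
By complementary slackness, y = 0 for the non-binding constraints.
The binding rows give the dual system: 1·y_labor + 4·y_flour = 12.5 and 3·y_labor + 1·y_flour = 26.5.
→ y_labor = 8.5 and y_flour = 1.
Shadow price of flour = 1.

1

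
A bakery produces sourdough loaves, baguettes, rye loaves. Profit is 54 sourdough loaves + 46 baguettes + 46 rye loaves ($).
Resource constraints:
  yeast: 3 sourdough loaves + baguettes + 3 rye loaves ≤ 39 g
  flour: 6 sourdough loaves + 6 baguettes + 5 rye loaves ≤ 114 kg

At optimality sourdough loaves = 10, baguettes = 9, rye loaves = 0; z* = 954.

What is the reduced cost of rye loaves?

Check each constraint at x*: yeast 39/39 (tight); flour 114/114 (tight).
The binding rows give the dual system: 3·y_yeast + 6·y_flour = 54 and 1·y_yeast + 6·y_flour = 46.
→ y_yeast = 4 and y_flour = 7.
Reduced cost of rye loaves: c₃ − yᵀa₃ = 46 − (4·3 + 7·5) = 46 − 47 = -1.

-1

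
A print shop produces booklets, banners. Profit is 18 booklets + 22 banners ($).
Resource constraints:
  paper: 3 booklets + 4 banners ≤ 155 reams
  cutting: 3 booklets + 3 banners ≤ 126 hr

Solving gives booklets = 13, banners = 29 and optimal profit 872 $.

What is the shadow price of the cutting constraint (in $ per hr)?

2

At the optimum: paper uses 155 of 155 (binding); cutting uses 126 of 126 (binding).
The binding rows give the dual system: 3·y_paper + 3·y_cutting = 18 and 4·y_paper + 3·y_cutting = 22.
Solving: y_paper = 4, y_cutting = 2.
Shadow price of cutting = 2.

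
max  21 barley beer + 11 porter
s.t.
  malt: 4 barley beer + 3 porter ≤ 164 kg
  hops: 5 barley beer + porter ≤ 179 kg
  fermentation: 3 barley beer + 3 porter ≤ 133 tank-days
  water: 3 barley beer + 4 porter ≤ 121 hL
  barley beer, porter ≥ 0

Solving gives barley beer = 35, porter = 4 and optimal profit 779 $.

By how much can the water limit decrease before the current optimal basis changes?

Binding constraints: hops, water. The basis is B = [[5,1],[3,4]] with det 17.
Per unit decrease in water, x* moves by d = (0.0588, -0.2941).
The basis stays optimal until porter reaches 0; allowable decrease = 13.6 hL.

13.6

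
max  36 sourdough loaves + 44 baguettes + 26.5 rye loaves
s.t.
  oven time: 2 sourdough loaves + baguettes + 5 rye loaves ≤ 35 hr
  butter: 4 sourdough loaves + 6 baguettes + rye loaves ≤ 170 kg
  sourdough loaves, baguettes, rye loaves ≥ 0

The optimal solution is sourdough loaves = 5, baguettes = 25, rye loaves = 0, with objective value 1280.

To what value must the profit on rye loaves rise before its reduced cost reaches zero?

Both oven time and butter are binding at x*.
From A_Bᵀ y = c: 2·y_oven time + 4·y_butter = 36; 1·y_oven time + 6·y_butter = 44.
This yields shadow prices y_oven time = 5, y_butter = 6.5.
rye loaves enters the basis when its profit ≥ yᵀa₃ = 5·5 + 6.5·1 = 31.5.

31.5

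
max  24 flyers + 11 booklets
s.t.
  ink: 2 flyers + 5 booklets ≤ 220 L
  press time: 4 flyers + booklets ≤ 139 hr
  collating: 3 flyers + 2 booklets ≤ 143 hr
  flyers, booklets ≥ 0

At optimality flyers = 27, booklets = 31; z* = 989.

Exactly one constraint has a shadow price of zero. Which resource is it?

ink: 209/220 (slack 11)
press time: 139/139 (binding)
collating: 143/143 (binding)
By complementary slackness, a constraint with positive slack has shadow price 0 → ink.

ink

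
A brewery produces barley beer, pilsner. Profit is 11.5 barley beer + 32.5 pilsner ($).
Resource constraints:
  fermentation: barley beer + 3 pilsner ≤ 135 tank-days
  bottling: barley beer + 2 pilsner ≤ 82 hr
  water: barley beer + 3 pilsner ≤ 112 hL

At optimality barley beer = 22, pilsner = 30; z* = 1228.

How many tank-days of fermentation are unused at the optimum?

23

fermentation used = 1·22 + 3·30 = 112; slack = 135 − 112 = 23.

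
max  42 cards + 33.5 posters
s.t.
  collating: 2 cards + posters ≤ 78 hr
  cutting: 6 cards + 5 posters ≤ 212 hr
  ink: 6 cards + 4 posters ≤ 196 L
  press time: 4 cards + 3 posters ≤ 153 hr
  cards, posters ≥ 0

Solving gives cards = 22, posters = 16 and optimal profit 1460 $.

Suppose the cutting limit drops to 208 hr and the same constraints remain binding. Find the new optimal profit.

1438

Binding: cutting and ink. Non-binding: collating (18 unused), press time (17 unused).
Slack constraints have shadow price 0 (complementary slackness).
From A_Bᵀ y = c: 6·y_cutting + 6·y_ink = 42; 5·y_cutting + 4·y_ink = 33.5.
→ y_cutting = 5.5 and y_ink = 1.5.
Δz = y_cutting·Δb = 5.5 × (-4) = -22, so new z* = 1460 − 22 = 1438.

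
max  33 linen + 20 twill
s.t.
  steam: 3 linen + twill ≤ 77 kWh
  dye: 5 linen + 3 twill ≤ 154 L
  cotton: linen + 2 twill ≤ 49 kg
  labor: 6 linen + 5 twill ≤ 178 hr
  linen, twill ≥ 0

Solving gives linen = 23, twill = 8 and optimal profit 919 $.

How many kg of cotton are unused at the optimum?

10

cotton used = 1·23 + 2·8 = 39; slack = 49 − 39 = 10.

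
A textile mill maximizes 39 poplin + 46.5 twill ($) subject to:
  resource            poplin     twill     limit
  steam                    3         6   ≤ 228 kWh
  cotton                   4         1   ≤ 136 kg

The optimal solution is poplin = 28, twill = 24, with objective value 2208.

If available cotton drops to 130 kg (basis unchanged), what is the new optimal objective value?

2181

Both steam and cotton are binding at x*.
From A_Bᵀ y = c: 3·y_steam + 4·y_cotton = 39; 6·y_steam + 1·y_cotton = 46.5.
This yields shadow prices y_steam = 7, y_cotton = 4.5.
Δz = y_cotton·Δb = 4.5 × (-6) = -27, so new z* = 2208 − 27 = 2181.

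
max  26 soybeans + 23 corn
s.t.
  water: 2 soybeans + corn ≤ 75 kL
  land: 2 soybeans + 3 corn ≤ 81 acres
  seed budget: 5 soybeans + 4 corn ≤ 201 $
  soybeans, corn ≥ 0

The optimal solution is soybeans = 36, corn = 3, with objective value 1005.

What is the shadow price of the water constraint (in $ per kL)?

8

Check each constraint at x*: water 75/75 (tight); land 81/81 (tight); seed budget 192/201 (slack 9).
Since seed budget is not tight, its dual is 0.
The binding rows give the dual system: 2·y_water + 2·y_land = 26 and 1·y_water + 3·y_land = 23.
Solving: y_water = 8, y_land = 5.
Shadow price of water = 8.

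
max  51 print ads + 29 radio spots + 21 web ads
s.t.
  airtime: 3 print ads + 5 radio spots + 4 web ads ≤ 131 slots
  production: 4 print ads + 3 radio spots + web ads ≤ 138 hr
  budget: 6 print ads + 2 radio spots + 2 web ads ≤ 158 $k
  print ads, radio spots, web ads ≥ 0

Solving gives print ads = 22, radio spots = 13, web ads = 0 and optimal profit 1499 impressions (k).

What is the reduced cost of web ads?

-5

Binding: airtime and budget. Non-binding: production (11 unused).
Since production is not tight, its dual is 0.
The binding rows give the dual system: 3·y_airtime + 6·y_budget = 51 and 5·y_airtime + 2·y_budget = 29.
This yields shadow prices y_airtime = 3, y_budget = 7.
Reduced cost of web ads: c₃ − yᵀa₃ = 21 − (3·4 + 7·2) = 21 − 26 = -5.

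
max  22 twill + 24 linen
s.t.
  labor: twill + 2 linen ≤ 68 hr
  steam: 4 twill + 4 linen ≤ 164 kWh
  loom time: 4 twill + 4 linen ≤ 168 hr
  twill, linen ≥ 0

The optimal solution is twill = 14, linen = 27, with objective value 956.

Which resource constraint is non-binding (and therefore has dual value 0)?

labor: 68/68 (binding)
steam: 164/164 (binding)
loom time: 164/168 (slack 4)
By complementary slackness, a constraint with positive slack has shadow price 0 → loom time.

loom time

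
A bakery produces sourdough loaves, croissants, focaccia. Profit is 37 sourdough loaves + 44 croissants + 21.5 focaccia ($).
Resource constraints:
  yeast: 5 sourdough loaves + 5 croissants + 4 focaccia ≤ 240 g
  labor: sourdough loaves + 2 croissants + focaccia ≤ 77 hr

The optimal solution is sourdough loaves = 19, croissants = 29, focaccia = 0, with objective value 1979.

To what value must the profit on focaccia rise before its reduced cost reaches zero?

31

Check each constraint at x*: yeast 240/240 (tight); labor 77/77 (tight).
Dual feasibility on the basic columns requires 5·y_yeast + 1·y_labor = 37, 5·y_yeast + 2·y_labor = 44.
Solving: y_yeast = 6, y_labor = 7.
focaccia enters the basis when its profit ≥ yᵀa₃ = 6·4 + 7·1 = 31.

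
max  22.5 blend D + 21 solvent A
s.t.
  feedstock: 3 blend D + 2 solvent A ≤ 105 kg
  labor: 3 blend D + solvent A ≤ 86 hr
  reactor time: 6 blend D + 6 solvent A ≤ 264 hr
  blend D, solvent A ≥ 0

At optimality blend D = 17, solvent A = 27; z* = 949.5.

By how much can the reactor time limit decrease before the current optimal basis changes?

Binding constraints: feedstock, reactor time. The basis is B = [[3,2],[6,6]] with det 6.
Per unit decrease in reactor time, x* moves by d = (0.3333, -0.5).
The basis stays optimal until labor becomes binding; allowable decrease = 16 hr.

16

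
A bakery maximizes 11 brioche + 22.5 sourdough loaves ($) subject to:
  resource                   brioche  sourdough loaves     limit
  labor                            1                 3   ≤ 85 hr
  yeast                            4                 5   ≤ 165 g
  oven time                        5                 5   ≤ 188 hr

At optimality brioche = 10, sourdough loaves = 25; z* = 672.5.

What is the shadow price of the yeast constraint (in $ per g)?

Binding: labor and yeast. Non-binding: oven time (13 unused).
By complementary slackness, y = 0 for the non-binding constraint.
Dual feasibility on the basic columns requires 1·y_labor + 4·y_yeast = 11, 3·y_labor + 5·y_yeast = 22.5.
Solving: y_labor = 5, y_yeast = 1.5.
Shadow price of yeast = 1.5.

1.5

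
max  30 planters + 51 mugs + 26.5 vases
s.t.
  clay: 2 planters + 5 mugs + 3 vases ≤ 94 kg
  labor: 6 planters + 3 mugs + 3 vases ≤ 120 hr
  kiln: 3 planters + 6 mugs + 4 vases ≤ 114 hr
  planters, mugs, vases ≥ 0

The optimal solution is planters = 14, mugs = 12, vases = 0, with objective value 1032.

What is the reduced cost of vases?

At the optimum: clay uses 88 of 94 (slack = 6); labor uses 120 of 120 (binding); kiln uses 114 of 114 (binding).
By complementary slackness, y = 0 for the non-binding constraint.
From A_Bᵀ y = c: 6·y_labor + 3·y_kiln = 30; 3·y_labor + 6·y_kiln = 51.
This yields shadow prices y_labor = 1, y_kiln = 8.
Reduced cost of vases: c₃ − yᵀa₃ = 26.5 − (1·3 + 8·4) = 26.5 − 35 = -8.5.

-8.5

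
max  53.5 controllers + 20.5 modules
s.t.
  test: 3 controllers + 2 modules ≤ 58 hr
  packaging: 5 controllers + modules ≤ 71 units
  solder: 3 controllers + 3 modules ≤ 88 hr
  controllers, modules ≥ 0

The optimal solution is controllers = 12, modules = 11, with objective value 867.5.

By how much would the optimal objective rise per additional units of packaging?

At the optimum: test uses 58 of 58 (binding); packaging uses 71 of 71 (binding); solder uses 69 of 88 (slack = 19).
By complementary slackness, y = 0 for the non-binding constraint.
From A_Bᵀ y = c: 3·y_test + 5·y_packaging = 53.5; 2·y_test + 1·y_packaging = 20.5.
This yields shadow prices y_test = 7, y_packaging = 6.5.
Shadow price of packaging = 6.5.

6.5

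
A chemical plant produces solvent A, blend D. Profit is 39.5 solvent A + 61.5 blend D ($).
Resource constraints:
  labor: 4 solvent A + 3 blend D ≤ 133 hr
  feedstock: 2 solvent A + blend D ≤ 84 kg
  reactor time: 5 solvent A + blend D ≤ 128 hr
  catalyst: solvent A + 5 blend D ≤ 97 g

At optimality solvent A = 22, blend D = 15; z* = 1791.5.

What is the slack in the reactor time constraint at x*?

3

reactor time used = 5·22 + 1·15 = 125; slack = 128 − 125 = 3.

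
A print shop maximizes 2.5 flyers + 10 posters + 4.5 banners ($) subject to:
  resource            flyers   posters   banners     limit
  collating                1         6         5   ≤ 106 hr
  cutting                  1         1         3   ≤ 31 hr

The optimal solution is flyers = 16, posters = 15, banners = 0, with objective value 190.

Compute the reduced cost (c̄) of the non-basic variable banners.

-6

Check each constraint at x*: collating 106/106 (tight); cutting 31/31 (tight).
From A_Bᵀ y = c: 1·y_collating + 1·y_cutting = 2.5; 6·y_collating + 1·y_cutting = 10.
This yields shadow prices y_collating = 1.5, y_cutting = 1.
Reduced cost of banners: c₃ − yᵀa₃ = 4.5 − (1.5·5 + 1·3) = 4.5 − 10.5 = -6.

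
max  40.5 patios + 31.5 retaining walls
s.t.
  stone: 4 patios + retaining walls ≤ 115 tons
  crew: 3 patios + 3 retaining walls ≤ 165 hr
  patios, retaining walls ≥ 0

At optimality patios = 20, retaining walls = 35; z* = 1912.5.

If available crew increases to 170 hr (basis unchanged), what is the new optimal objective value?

At the optimum: stone uses 115 of 115 (binding); crew uses 165 of 165 (binding).
The binding rows give the dual system: 4·y_stone + 3·y_crew = 40.5 and 1·y_stone + 3·y_crew = 31.5.
This yields shadow prices y_stone = 3, y_crew = 9.5.
Δz = y_crew·Δb = 9.5 × (5) = 47.5, so new z* = 1912.5 + 47.5 = 1960.

1960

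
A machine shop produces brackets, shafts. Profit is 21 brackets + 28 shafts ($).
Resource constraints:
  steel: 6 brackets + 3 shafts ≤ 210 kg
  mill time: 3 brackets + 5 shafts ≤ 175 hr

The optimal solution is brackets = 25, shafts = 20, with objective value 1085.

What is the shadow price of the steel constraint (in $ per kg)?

1

Both steel and mill time are binding at x*.
Dual feasibility on the basic columns requires 6·y_steel + 3·y_mill time = 21, 3·y_steel + 5·y_mill time = 28.
→ y_steel = 1 and y_mill time = 5.
Shadow price of steel = 1.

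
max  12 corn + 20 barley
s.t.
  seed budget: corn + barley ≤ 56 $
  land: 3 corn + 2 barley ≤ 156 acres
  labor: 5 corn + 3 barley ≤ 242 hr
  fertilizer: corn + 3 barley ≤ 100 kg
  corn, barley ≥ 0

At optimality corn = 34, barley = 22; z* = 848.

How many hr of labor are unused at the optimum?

labor used = 5·34 + 3·22 = 236; slack = 242 − 236 = 6.

6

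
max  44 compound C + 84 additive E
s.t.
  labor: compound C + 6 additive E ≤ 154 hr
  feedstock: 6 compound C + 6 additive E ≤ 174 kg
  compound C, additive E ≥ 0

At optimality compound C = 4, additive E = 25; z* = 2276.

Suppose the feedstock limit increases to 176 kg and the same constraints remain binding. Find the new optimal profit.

Both labor and feedstock are binding at x*.
The binding rows give the dual system: 1·y_labor + 6·y_feedstock = 44 and 6·y_labor + 6·y_feedstock = 84.
Solving: y_labor = 8, y_feedstock = 6.
Δz = y_feedstock·Δb = 6 × (2) = 12, so new z* = 2276 + 12 = 2288.

2288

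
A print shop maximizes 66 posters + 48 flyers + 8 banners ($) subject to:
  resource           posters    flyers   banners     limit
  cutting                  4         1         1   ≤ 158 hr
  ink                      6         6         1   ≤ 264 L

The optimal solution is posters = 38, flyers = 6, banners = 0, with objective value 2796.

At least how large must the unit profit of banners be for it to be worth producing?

13

Both cutting and ink are binding at x*.
The binding rows give the dual system: 4·y_cutting + 6·y_ink = 66 and 1·y_cutting + 6·y_ink = 48.
→ y_cutting = 6 and y_ink = 7.
banners enters the basis when its profit ≥ yᵀa₃ = 6·1 + 7·1 = 13.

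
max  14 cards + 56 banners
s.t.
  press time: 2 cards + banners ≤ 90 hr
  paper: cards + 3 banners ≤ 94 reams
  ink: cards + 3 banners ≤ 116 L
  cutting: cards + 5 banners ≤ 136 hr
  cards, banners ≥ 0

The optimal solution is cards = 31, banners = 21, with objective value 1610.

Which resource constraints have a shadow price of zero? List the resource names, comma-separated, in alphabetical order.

press time: 83/90 (slack 7)
paper: 94/94 (binding)
ink: 94/116 (slack 22)
cutting: 136/136 (binding)
By complementary slackness, a constraint with positive slack has shadow price 0 → ink, press time.

ink, press time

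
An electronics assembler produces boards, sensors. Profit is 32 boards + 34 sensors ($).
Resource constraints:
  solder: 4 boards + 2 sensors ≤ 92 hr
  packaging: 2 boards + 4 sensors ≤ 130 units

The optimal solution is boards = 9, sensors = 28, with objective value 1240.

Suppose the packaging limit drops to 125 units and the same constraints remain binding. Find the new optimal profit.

1210

Check each constraint at x*: solder 92/92 (tight); packaging 130/130 (tight).
Dual feasibility on the basic columns requires 4·y_solder + 2·y_packaging = 32, 2·y_solder + 4·y_packaging = 34.
→ y_solder = 5 and y_packaging = 6.
Δz = y_packaging·Δb = 6 × (-5) = -30, so new z* = 1240 − 30 = 1210.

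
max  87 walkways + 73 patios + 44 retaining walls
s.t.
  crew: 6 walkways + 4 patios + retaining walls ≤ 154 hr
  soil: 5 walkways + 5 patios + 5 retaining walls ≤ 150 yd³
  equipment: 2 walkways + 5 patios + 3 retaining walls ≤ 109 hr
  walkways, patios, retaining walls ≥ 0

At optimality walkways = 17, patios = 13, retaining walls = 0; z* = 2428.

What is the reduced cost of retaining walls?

Binding: crew and soil. Non-binding: equipment (10 unused).
By complementary slackness, y = 0 for the non-binding constraint.
Dual feasibility on the basic columns requires 6·y_crew + 5·y_soil = 87, 4·y_crew + 5·y_soil = 73.
Solving: y_crew = 7, y_soil = 9.
Reduced cost of retaining walls: c₃ − yᵀa₃ = 44 − (7·1 + 9·5) = 44 − 52 = -8.

-8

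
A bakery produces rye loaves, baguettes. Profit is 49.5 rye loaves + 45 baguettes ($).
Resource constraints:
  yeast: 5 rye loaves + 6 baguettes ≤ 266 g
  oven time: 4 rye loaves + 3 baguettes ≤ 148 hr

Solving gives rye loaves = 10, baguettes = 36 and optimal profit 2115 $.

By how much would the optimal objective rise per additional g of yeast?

3.5

At the optimum: yeast uses 266 of 266 (binding); oven time uses 148 of 148 (binding).
The binding rows give the dual system: 5·y_yeast + 4·y_oven time = 49.5 and 6·y_yeast + 3·y_oven time = 45.
This yields shadow prices y_yeast = 3.5, y_oven time = 8.
Shadow price of yeast = 3.5.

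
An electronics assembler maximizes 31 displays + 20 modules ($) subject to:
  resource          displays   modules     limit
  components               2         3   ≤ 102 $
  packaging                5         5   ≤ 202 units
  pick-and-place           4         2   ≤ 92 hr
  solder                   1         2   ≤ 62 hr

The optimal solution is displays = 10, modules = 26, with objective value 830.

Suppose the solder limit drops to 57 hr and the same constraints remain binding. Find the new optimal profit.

Binding: pick-and-place and solder. Non-binding: components (4 unused), packaging (22 unused).
Since components, packaging are not tight, their duals are 0.
From A_Bᵀ y = c: 4·y_pick-and-place + 1·y_solder = 31; 2·y_pick-and-place + 2·y_solder = 20.
→ y_pick-and-place = 7 and y_solder = 3.
Δz = y_solder·Δb = 3 × (-5) = -15, so new z* = 830 − 15 = 815.

815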